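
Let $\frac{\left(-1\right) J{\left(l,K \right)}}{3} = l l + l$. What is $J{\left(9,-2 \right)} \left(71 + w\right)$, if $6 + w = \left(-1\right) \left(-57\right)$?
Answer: $-32940$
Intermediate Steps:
$J{\left(l,K \right)} = - 3 l - 3 l^{2}$ ($J{\left(l,K \right)} = - 3 \left(l l + l\right) = - 3 \left(l^{2} + l\right) = - 3 \left(l + l^{2}\right) = - 3 l - 3 l^{2}$)
$w = 51$ ($w = -6 - -57 = -6 + 57 = 51$)
$J{\left(9,-2 \right)} \left(71 + w\right) = \left(-3\right) 9 \left(1 + 9\right) \left(71 + 51\right) = \left(-3\right) 9 \cdot 10 \cdot 122 = \left(-270\right) 122 = -32940$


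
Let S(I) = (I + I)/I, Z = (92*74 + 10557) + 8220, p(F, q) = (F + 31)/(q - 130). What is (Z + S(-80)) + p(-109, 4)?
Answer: 537340/21 ≈ 25588.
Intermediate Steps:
p(F, q) = (31 + F)/(-130 + q)
Z = 25585 (Z = (6808 + 10557) + 8220 = 17365 + 8220 = 25585)
S(I) = 2 (S(I) = (2*I)/I = 2)
(Z + S(-80)) + p(-109, 4) = (25585 + 2) + (31 - 109)/(-130 + 4) = 25587 - 78/(-126) = 25587 - 1/126*(-78) = 25587 + 13/21 = 537340/21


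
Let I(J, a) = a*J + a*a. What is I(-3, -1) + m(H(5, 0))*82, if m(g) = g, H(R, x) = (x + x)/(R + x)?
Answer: 4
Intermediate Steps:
H(R, x) = 2*x/(R + x) (H(R, x) = (2*x)/(R + x) = 2*x/(R + x))
I(J, a) = a² + J*a (I(J, a) = J*a + a² = a² + J*a)
I(-3, -1) + m(H(5, 0))*82 = -(-3 - 1) + (2*0/(5 + 0))*82 = -1*(-4) + (2*0/5)*82 = 4 + (2*0*(⅕))*82 = 4 + 0*82 = 4 + 0 = 4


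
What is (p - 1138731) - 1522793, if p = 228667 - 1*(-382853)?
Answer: -2050004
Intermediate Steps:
p = 611520 (p = 228667 + 382853 = 611520)
(p - 1138731) - 1522793 = (611520 - 1138731) - 1522793 = -527211 - 1522793 = -2050004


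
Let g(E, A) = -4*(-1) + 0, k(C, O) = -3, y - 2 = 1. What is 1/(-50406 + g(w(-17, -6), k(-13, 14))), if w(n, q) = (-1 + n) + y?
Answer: -1/50402 ≈ -1.9840e-5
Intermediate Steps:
y = 3 (y = 2 + 1 = 3)
w(n, q) = 2 + n (w(n, q) = (-1 + n) + 3 = 2 + n)
g(E, A) = 4 (g(E, A) = 4 + 0 = 4)
1/(-50406 + g(w(-17, -6), k(-13, 14))) = 1/(-50406 + 4) = 1/(-50402) = -1/50402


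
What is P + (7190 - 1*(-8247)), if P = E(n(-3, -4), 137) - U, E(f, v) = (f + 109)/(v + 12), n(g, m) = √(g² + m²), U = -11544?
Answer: 4020283/149 ≈ 26982.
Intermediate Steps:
E(f, v) = (109 + f)/(12 + v)
P = 1720170/149 (P = (109 + √((-3)² + (-4)²))/(12 + 137) - 1*(-11544) = (109 + √(9 + 16))/149 + 11544 = (109 + √25)/149 + 11544 = (109 + 5)/149 + 11544 = (1/149)*114 + 11544 = 114/149 + 11544 = 1720170/149 ≈ 11545.)
P + (7190 - 1*(-8247)) = 1720170/149 + (7190 - 1*(-8247)) = 1720170/149 + (7190 + 8247) = 1720170/149 + 15437 = 4020283/149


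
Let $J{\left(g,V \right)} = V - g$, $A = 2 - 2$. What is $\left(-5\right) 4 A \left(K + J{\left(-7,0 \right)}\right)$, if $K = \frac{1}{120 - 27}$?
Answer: $0$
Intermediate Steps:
$A = 0$ ($A = 2 - 2 = 0$)
$K = \frac{1}{93} \approx 0.010753$
$\left(-5\right) 4 A \left(K + J{\left(-7,0 \right)}\right) = \left(-5\right) 4 \cdot 0 \left(\frac{1}{93} + \left(0 - -7\right)\right) = \left(-20\right) 0 \left(\frac{1}{93} + \left(0 + 7\right)\right) = 0 \left(\frac{1}{93} + 7\right) = 0 \cdot \frac{652}{93} = 0$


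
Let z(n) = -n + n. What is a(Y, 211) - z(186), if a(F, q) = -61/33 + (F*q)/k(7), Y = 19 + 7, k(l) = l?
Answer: 180611/231 ≈ 781.87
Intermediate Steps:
Y = 26
a(F, q) = -61/33 + F*q/7 (a(F, q) = -61/33 + (F*q)/7 = -61*1/33 + (F*q)*(⅐) = -61/33 + F*q/7)
z(n) = 0
a(Y, 211) - z(186) = (-61/33 + (⅐)*26*211) - 1*0 = (-61/33 + 5486/7) + 0 = 180611/231 + 0 = 180611/231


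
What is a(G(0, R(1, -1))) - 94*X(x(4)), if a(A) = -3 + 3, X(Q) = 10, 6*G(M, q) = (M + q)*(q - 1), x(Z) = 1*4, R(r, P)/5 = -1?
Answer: -940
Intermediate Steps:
R(r, P) = -5 (R(r, P) = 5*(-1) = -5)
x(Z) = 4
G(M, q) = (-1 + q)*(M + q)/6 (G(M, q) = ((M + q)*(q - 1))/6 = ((M + q)*(-1 + q))/6 = ((-1 + q)*(M + q))/6 = (-1 + q)*(M + q)/6)
a(A) = 0
a(G(0, R(1, -1))) - 94*X(x(4)) = 0 - 94*10 = 0 - 940 = -940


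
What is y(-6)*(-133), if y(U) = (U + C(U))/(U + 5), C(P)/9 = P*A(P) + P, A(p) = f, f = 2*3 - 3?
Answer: -29526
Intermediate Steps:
f = 3 (f = 6 - 3 = 3)
A(p) = 3
C(P) = 36*P (C(P) = 9*(P*3 + P) = 9*(3*P + P) = 9*(4*P) = 36*P)
y(U) = 37*U/(5 + U) (y(U) = (U + 36*U)/(U + 5) = (37*U)/(5 + U) = 37*U/(5 + U))
y(-6)*(-133) = (37*(-6)/(5 - 6))*(-133) = (37*(-6)/(-1))*(-133) = (37*(-6)*(-1))*(-133) = 222*(-133) = -29526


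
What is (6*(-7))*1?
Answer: -42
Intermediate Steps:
(6*(-7))*1 = -42*1 = -42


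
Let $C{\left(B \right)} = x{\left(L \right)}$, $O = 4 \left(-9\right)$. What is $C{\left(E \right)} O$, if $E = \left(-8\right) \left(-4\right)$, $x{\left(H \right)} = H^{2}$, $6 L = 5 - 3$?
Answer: $-4$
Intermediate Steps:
$L = \frac{1}{3}$ ($L = \frac{5 - 3}{6} = \frac{1}{6} \cdot 2 = \frac{1}{3} \approx 0.33333$)
$E = 32$
$O = -36$
$C{\left(B \right)} = \frac{1}{9}$ ($C{\left(B \right)} = \left(\frac{1}{3}\right)^{2} = \frac{1}{9}$)
$C{\left(E \right)} O = \frac{1}{9} \left(-36\right) = -4$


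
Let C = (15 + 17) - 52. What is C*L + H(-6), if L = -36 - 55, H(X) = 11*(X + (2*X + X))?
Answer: 1556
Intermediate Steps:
H(X) = 44*X (H(X) = 11*(X + 3*X) = 11*(4*X) = 44*X)
C = -20 (C = 32 - 52 = -20)
L = -91
C*L + H(-6) = -20*(-91) + 44*(-6) = 1820 - 264 = 1556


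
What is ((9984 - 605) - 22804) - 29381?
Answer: -42806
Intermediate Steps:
((9984 - 605) - 22804) - 29381 = (9379 - 22804) - 29381 = -13425 - 29381 = -42806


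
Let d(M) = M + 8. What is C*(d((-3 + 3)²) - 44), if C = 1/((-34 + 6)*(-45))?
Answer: -1/35 ≈ -0.028571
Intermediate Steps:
C = 1/1260 (C = -1/45/(-28) = -1/28*(-1/45) = 1/1260 ≈ 0.00079365)
d(M) = 8 + M
C*(d((-3 + 3)²) - 44) = ((8 + (-3 + 3)²) - 44)/1260 = ((8 + 0²) - 44)/1260 = ((8 + 0) - 44)/1260 = (8 - 44)/1260 = (1/1260)*(-36) = -1/35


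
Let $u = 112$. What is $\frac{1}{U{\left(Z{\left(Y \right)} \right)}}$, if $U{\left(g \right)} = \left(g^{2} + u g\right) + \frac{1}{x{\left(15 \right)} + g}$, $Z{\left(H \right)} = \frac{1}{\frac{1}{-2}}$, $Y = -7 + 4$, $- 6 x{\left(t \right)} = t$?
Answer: $- \frac{9}{1982} \approx -0.0045409$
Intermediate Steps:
$x{\left(t \right)} = - \frac{t}{6}$
$Y = -3$
$Z{\left(H \right)} = -2$ ($Z{\left(H \right)} = \frac{1}{- \frac{1}{2}} = -2$)
$U{\left(g \right)} = g^{2} + \frac{1}{- \frac{5}{2} + g} + 112 g$ ($U{\left(g \right)} = \left(g^{2} + 112 g\right) + \frac{1}{\left(- \frac{1}{6}\right) 15 + g} = \left(g^{2} + 112 g\right) + \frac{1}{- \frac{5}{2} + g} = g^{2} + \frac{1}{- \frac{5}{2} + g} + 112 g$)
$\frac{1}{U{\left(Z{\left(Y \right)} \right)}} = \frac{1}{\frac{1}{-5 + 2 \left(-2\right)} \left(2 - -1120 + 2 \left(-2\right)^{3} + 219 \left(-2\right)^{2}\right)} = \frac{1}{\frac{1}{-5 - 4} \left(2 + 1120 + 2 \left(-8\right) + 219 \cdot 4\right)} = \frac{1}{\frac{1}{-9} \left(2 + 1120 - 16 + 876\right)} = \frac{1}{\left(- \frac{1}{9}\right) 1982} = \frac{1}{- \frac{1982}{9}} = - \frac{9}{1982}$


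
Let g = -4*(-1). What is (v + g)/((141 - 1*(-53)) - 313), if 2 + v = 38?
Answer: -40/119 ≈ -0.33613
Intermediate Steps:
v = 36 (v = -2 + 38 = 36)
g = 4
(v + g)/((141 - 1*(-53)) - 313) = (36 + 4)/((141 - 1*(-53)) - 313) = 40/((141 + 53) - 313) = 40/(194 - 313) = 40/(-119) = 40*(-1/119) = -40/119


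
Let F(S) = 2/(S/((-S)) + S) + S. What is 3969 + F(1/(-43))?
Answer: 3752803/946 ≈ 3967.0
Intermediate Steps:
F(S) = S + 2/(-1 + S) (F(S) = 2/(S*(-1/S) + S) + S = 2/(-1 + S) + S = S + 2/(-1 + S))
3969 + F(1/(-43)) = 3969 + (2 + (1/(-43))² - 1/(-43))/(-1 + 1/(-43)) = 3969 + (2 + (-1/43)² - 1*(-1/43))/(-1 - 1/43) = 3969 + (2 + 1/1849 + 1/43)/(-44/43) = 3969 - 43/44*3742/1849 = 3969 - 1871/946 = 3752803/946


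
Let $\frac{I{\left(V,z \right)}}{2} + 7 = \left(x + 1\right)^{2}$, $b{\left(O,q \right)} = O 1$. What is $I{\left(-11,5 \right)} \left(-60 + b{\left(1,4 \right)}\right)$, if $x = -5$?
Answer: $-1062$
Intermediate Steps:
$b{\left(O,q \right)} = O$
$I{\left(V,z \right)} = 18$ ($I{\left(V,z \right)} = -14 + 2 \left(-5 + 1\right)^{2} = -14 + 2 \left(-4\right)^{2} = -14 + 2 \cdot 16 = -14 + 32 = 18$)
$I{\left(-11,5 \right)} \left(-60 + b{\left(1,4 \right)}\right) = 18 \left(-60 + 1\right) = 18 \left(-59\right) = -1062$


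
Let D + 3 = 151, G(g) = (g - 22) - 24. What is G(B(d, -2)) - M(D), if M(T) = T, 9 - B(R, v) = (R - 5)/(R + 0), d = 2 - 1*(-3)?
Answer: -185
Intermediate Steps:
d = 5 (d = 2 + 3 = 5)
B(R, v) = 9 - (-5 + R)/R (B(R, v) = 9 - (R - 5)/(R + 0) = 9 - (-5 + R)/R)
G(g) = -46 + g (G(g) = (-22 + g) - 24 = -46 + g)
D = 148 (D = -3 + 151 = 148)
G(B(d, -2)) - M(D) = (-46 + (8 + 5/5)) - 1*148 = (-46 + (8 + 5*(⅕))) - 148 = (-46 + (8 + 1)) - 148 = (-46 + 9) - 148 = -37 - 148 = -185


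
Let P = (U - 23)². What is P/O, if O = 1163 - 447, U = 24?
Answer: 1/716 ≈ 0.0013966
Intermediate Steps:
P = 1 (P = (24 - 23)² = 1² = 1)
O = 716
P/O = 1/716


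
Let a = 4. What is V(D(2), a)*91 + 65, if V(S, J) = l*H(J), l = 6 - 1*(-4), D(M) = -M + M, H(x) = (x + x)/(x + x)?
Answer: 975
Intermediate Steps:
H(x) = 1 (H(x) = (2*x)/((2*x)) = (2*x)*(1/(2*x)) = 1)
D(M) = 0
l = 10 (l = 6 + 4 = 10)
V(S, J) = 10 (V(S, J) = 10*1 = 10)
V(D(2), a)*91 + 65 = 10*91 + 65 = 910 + 65 = 975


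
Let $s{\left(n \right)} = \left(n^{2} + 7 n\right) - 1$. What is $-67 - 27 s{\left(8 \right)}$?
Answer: $-3280$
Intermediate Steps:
$s{\left(n \right)} = -1 + n^{2} + 7 n$
$-67 - 27 s{\left(8 \right)} = -67 - 27 \left(-1 + 8^{2} + 7 \cdot 8\right) = -67 - 27 \left(-1 + 64 + 56\right) = -67 - 3213 = -3280$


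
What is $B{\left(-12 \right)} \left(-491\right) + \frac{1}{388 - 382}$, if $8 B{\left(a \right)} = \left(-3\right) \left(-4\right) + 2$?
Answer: $- \frac{10309}{12} \approx -859.08$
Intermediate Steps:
$B{\left(a \right)} = \frac{7}{4}$ ($B{\left(a \right)} = \frac{\left(-3\right) \left(-4\right) + 2}{8} = \frac{12 + 2}{8} = \frac{1}{8} \cdot 14 = \frac{7}{4}$)
$B{\left(-12 \right)} \left(-491\right) + \frac{1}{388 - 382} = \frac{7}{4} \left(-491\right) + \frac{1}{388 - 382} = - \frac{3437}{4} + \frac{1}{6} = - \frac{10309}{12}$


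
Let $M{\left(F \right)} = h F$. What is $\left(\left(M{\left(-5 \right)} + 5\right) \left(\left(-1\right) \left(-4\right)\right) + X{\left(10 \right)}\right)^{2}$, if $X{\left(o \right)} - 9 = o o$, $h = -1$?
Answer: $22201$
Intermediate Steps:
$X{\left(o \right)} = 9 + o^{2}$ ($X{\left(o \right)} = 9 + o o = 9 + o^{2}$)
$M{\left(F \right)} = - F$
$\left(\left(M{\left(-5 \right)} + 5\right) \left(\left(-1\right) \left(-4\right)\right) + X{\left(10 \right)}\right)^{2} = \left(\left(\left(-1\right) \left(-5\right) + 5\right) \left(\left(-1\right) \left(-4\right)\right) + \left(9 + 10^{2}\right)\right)^{2} = \left(\left(5 + 5\right) 4 + \left(9 + 100\right)\right)^{2} = \left(10 \cdot 4 + 109\right)^{2} = \left(40 + 109\right)^{2} = 149^{2} = 22201$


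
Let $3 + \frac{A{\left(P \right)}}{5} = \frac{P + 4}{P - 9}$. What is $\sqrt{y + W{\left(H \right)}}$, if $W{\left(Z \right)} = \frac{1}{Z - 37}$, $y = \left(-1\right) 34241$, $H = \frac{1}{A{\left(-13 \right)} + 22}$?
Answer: $\frac{2 i \sqrt{461314643145}}{7341} \approx 185.04 i$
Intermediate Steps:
$A{\left(P \right)} = -15 + \frac{5 \left(4 + P\right)}{-9 + P}$ ($A{\left(P \right)} = -15 + 5 \frac{P + 4}{P - 9} = -15 + 5 \frac{4 + P}{-9 + P} = -15 + \frac{5 \left(4 + P\right)}{-9 + P}$)
$H = \frac{22}{199}$ ($H = \frac{1}{\frac{5 \left(31 - -26\right)}{-9 - 13} + 22} = \frac{1}{\frac{5 \left(31 + 26\right)}{-22} + 22} = \frac{1}{5 \left(- \frac{1}{22}\right) 57 + 22} = \frac{1}{- \frac{285}{22} + 22} = \frac{1}{\frac{199}{22}} = \frac{22}{199} \approx 0.11055$)
$y = -34241$
$W{\left(Z \right)} = \frac{1}{-37 + Z}$
$\sqrt{y + W{\left(H \right)}} = \sqrt{-34241 + \frac{1}{-37 + \frac{22}{199}}} = \sqrt{-34241 + \frac{1}{- \frac{7341}{199}}} = \sqrt{-34241 - \frac{199}{7341}} = \sqrt{- \frac{251363380}{7341}} = \frac{2 i \sqrt{461314643145}}{7341}$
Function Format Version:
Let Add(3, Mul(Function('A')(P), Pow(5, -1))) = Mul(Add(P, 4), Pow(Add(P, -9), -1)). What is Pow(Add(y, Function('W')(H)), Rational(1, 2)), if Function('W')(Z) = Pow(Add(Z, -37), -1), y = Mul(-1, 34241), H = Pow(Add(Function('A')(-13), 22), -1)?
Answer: Mul(Rational(2, 7341), I, Pow(461314643145, Rational(1, 2))) ≈ Mul(185.04, I)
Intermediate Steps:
Function('A')(P) = Add(-15, Mul(5, Pow(Add(-9, P), -1), Add(4, P))) (Function('A')(P) = Add(-15, Mul(5, Mul(Add(P, 4), Pow(Add(P, -9), -1)))) = Add(-15, Mul(5, Mul(Add(4, P), Pow(Add(-9, P), -1)))) = Add(-15, Mul(5, Mul(Pow(Add(-9, P), -1), Add(4, P)))) = Add(-15, Mul(5, Pow(Add(-9, P), -1), Add(4, P))))
H = Rational(22, 199) (H = Pow(Add(Mul(5, Pow(Add(-9, -13), -1), Add(31, Mul(-2, -13))), 22), -1) = Pow(Add(Mul(5, Pow(-22, -1), Add(31, 26)), 22), -1) = Pow(Add(Mul(5, Rational(-1, 22), 57), 22), -1) = Pow(Add(Rational(-285, 22), 22), -1) = Pow(Rational(199, 22), -1) = Rational(22, 199) ≈ 0.11055)
y = -34241
Function('W')(Z) = Pow(Add(-37, Z), -1)
Pow(Add(y, Function('W')(H)), Rational(1, 2)) = Pow(Add(-34241, Pow(Add(-37, Rational(22, 199)), -1)), Rational(1, 2)) = Pow(Add(-34241, Pow(Rational(-7341, 199), -1)), Rational(1, 2)) = Pow(Add(-34241, Rational(-199, 7341)), Rational(1, 2)) = Pow(Rational(-251363380, 7341), Rational(1, 2)) = Mul(Rational(2, 7341), I, Pow(461314643145, Rational(1, 2)))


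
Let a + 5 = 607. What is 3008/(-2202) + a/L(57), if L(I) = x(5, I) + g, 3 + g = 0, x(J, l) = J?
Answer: 329897/1101 ≈ 299.63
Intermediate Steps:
a = 602 (a = -5 + 607 = 602)
g = -3 (g = -3 + 0 = -3)
L(I) = 2 (L(I) = 5 - 3 = 2)
3008/(-2202) + a/L(57) = 3008/(-2202) + 602/2 = 3008*(-1/2202) + 602*(½) = -1504/1101 + 301 = 329897/1101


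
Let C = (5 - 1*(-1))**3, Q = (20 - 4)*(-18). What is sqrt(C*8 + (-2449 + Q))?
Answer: I*sqrt(1009) ≈ 31.765*I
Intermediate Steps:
Q = -288 (Q = 16*(-18) = -288)
C = 216 (C = (5 + 1)**3 = 6**3 = 216)
sqrt(C*8 + (-2449 + Q)) = sqrt(216*8 + (-2449 - 288)) = sqrt(1728 - 2737) = sqrt(-1009) = I*sqrt(1009)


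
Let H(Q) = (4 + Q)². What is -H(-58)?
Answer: -2916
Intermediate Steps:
-H(-58) = -(4 - 58)² = -1*(-54)² = -1*2916 = -2916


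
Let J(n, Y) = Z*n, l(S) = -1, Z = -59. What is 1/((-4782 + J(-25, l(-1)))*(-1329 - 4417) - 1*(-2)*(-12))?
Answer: 1/19001998 ≈ 5.2626e-8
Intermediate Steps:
J(n, Y) = -59*n
1/((-4782 + J(-25, l(-1)))*(-1329 - 4417) - 1*(-2)*(-12)) = 1/((-4782 - 59*(-25))*(-1329 - 4417) - 1*(-2)*(-12)) = 1/((-4782 + 1475)*(-5746) + 2*(-12)) = 1/(-3307*(-5746) - 24) = 1/(19002022 - 24) = 1/19001998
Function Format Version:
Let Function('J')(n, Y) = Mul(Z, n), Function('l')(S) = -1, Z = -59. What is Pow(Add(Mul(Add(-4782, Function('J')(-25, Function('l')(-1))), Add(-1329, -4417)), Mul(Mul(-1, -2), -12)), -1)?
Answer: Rational(1, 19001998) ≈ 5.2626e-8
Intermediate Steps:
Function('J')(n, Y) = Mul(-59, n)
Pow(Add(Mul(Add(-4782, Function('J')(-25, Function('l')(-1))), Add(-1329, -4417)), Mul(Mul(-1, -2), -12)), -1) = Pow(Add(Mul(Add(-4782, Mul(-59, -25)), Add(-1329, -4417)), Mul(Mul(-1, -2), -12)), -1) = Pow(Add(Mul(Add(-4782, 1475), -5746), Mul(2, -12)), -1) = Pow(Add(Mul(-3307, -5746), -24), -1) = Pow(Add(19002022, -24), -1) = Pow(19001998, -1) = Rational(1, 19001998)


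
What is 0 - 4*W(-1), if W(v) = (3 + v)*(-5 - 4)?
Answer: 72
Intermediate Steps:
W(v) = -27 - 9*v (W(v) = (3 + v)*(-9) = -27 - 9*v)
0 - 4*W(-1) = 0 - 4*(-27 - 9*(-1)) = 0 - 4*(-27 + 9) = 0 - 4*(-18) = 0 + 72 = 72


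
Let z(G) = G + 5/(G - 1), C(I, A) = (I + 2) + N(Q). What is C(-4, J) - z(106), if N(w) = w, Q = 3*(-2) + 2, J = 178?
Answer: -2353/21 ≈ -112.05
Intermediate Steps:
Q = -4 (Q = -6 + 2 = -4)
C(I, A) = -2 + I (C(I, A) = (I + 2) - 4 = (2 + I) - 4 = -2 + I)
z(G) = G + 5/(-1 + G)
C(-4, J) - z(106) = (-2 - 4) - (5 + 106² - 1*106)/(-1 + 106) = -6 - (5 + 11236 - 106)/105 = -6 - 11135/105 = -6 - 1*2227/21 = -6 - 2227/21 = -2353/21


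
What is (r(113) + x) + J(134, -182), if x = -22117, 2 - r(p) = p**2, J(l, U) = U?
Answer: -35066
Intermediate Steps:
r(p) = 2 - p**2
(r(113) + x) + J(134, -182) = ((2 - 1*113**2) - 22117) - 182 = ((2 - 1*12769) - 22117) - 182 = ((2 - 12769) - 22117) - 182 = (-12767 - 22117) - 182 = -34884 - 182 = -35066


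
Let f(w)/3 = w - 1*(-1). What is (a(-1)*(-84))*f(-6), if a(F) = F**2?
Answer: 1260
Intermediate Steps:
f(w) = 3 + 3*w (f(w) = 3*(w - 1*(-1)) = 3*(w + 1) = 3*(1 + w) = 3 + 3*w)
(a(-1)*(-84))*f(-6) = ((-1)**2*(-84))*(3 + 3*(-6)) = (1*(-84))*(3 - 18) = -84*(-15) = 1260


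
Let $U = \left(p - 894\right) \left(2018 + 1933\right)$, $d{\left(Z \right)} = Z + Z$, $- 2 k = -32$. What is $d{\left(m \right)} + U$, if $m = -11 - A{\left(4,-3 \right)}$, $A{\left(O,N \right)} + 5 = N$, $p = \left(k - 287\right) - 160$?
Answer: $-5235081$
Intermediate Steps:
$k = 16$ ($k = \left(- \frac{1}{2}\right) \left(-32\right) = 16$)
$p = -431$ ($p = \left(16 - 287\right) - 160 = -271 - 160 = -431$)
$A{\left(O,N \right)} = -5 + N$
$m = -3$ ($m = -11 - \left(-5 - 3\right) = -11 - -8 = -11 + 8 = -3$)
$d{\left(Z \right)} = 2 Z$
$U = -5235075$ ($U = \left(-431 - 894\right) \left(2018 + 1933\right) = \left(-1325\right) 3951 = -5235075$)
$d{\left(m \right)} + U = 2 \left(-3\right) - 5235075 = -6 - 5235075 = -5235081$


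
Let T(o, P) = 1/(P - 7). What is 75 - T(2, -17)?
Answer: 1801/24 ≈ 75.042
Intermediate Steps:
T(o, P) = 1/(-7 + P)
75 - T(2, -17) = 75 - 1/(-7 - 17) = 75 - 1/(-24) = 75 - 1*(-1/24) = 75 + 1/24 = 1801/24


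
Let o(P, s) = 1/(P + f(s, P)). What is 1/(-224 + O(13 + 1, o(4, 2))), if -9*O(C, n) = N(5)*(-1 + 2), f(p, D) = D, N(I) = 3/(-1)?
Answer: -3/671 ≈ -0.0044709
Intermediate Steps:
N(I) = -3 (N(I) = 3*(-1) = -3)
o(P, s) = 1/(2*P) (o(P, s) = 1/(P + P) = 1/(2*P))
O(C, n) = 1/3 (O(C, n) = -(-1)*(-1 + 2)/3 = -(-1)/3 = -1/9*(-3) = 1/3)
1/(-224 + O(13 + 1, o(4, 2))) = 1/(-224 + 1/3) = 1/(-671/3) = -3/671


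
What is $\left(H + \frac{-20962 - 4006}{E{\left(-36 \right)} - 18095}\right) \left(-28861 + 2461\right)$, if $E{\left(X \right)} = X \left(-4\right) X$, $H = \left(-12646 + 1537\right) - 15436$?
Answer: $\frac{16312984696800}{23279} \approx 7.0076 \cdot 10^{8}$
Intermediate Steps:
$H = -26545$ ($H = -11109 - 15436 = -26545$)
$E{\left(X \right)} = - 4 X^{2}$ ($E{\left(X \right)} = - 4 X X = - 4 X^{2}$)
$\left(H + \frac{-20962 - 4006}{E{\left(-36 \right)} - 18095}\right) \left(-28861 + 2461\right) = \left(-26545 + \frac{-20962 - 4006}{- 4 \left(-36\right)^{2} - 18095}\right) \left(-28861 + 2461\right) = \left(-26545 - \frac{24968}{\left(-4\right) 1296 - 18095}\right) \left(-26400\right) = \left(-26545 - \frac{24968}{-5184 - 18095}\right) \left(-26400\right) = \left(-26545 - \frac{24968}{-23279}\right) \left(-26400\right) = \left(-26545 - - \frac{24968}{23279}\right) \left(-26400\right) = \left(-26545 + \frac{24968}{23279}\right) \left(-26400\right) = \left(- \frac{617916087}{23279}\right) \left(-26400\right) = \frac{16312984696800}{23279}$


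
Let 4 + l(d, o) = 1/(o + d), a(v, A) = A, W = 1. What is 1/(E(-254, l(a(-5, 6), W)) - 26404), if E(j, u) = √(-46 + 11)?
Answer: -3772/99595893 - I*√35/697171251 ≈ -3.7873e-5 - 8.4858e-9*I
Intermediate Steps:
l(d, o) = -4 + 1/(d + o) (l(d, o) = -4 + 1/(o + d) = -4 + 1/(d + o))
E(j, u) = I*√35 (E(j, u) = √(-35) = I*√35)
1/(E(-254, l(a(-5, 6), W)) - 26404) = 1/(I*√35 - 26404) = 1/(-26404 + I*√35)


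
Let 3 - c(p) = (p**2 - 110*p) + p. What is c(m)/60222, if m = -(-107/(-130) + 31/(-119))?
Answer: -4677679733/4804127746600 ≈ -0.00097368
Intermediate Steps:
m = -8703/15470 (m = -(-107*(-1/130) + 31*(-1/119)) = -(107/130 - 31/119) = -1*8703/15470 = -8703/15470 ≈ -0.56257)
c(p) = 3 - p**2 + 109*p (c(p) = 3 - ((p**2 - 110*p) + p) = 3 - (p**2 - 109*p) = 3 + (-p**2 + 109*p) = 3 - p**2 + 109*p)
c(m)/60222 = (3 - (-8703/15470)**2 + 109*(-8703/15470))/60222 = (3 - 1*75742209/239320900 - 948627/15470)*(1/60222) = (3 - 75742209/239320900 - 948627/15470)*(1/60222) = -14033039199/239320900*1/60222 = -4677679733/4804127746600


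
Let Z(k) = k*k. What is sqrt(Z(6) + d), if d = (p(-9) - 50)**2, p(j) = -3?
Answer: sqrt(2845) ≈ 53.339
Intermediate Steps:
Z(k) = k**2
d = 2809 (d = (-3 - 50)**2 = (-53)**2 = 2809)
sqrt(Z(6) + d) = sqrt(6**2 + 2809) = sqrt(36 + 2809) = sqrt(2845)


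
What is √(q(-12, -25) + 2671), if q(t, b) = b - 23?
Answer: √2623 ≈ 51.215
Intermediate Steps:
q(t, b) = -23 + b
√(q(-12, -25) + 2671) = √((-23 - 25) + 2671) = √(-48 + 2671) = √2623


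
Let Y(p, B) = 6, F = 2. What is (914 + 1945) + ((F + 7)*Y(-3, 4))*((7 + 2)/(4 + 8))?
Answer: 5799/2 ≈ 2899.5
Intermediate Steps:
(914 + 1945) + ((F + 7)*Y(-3, 4))*((7 + 2)/(4 + 8)) = (914 + 1945) + ((2 + 7)*6)*((7 + 2)/(4 + 8)) = 2859 + (9*6)*(9/12) = 2859 + 54*(9*(1/12)) = 2859 + 54*(¾) = 2859 + 81/2 = 5799/2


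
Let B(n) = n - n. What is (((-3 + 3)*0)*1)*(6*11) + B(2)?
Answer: 0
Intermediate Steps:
B(n) = 0
(((-3 + 3)*0)*1)*(6*11) + B(2) = (((-3 + 3)*0)*1)*(6*11) + 0 = ((0*0)*1)*66 + 0 = (0*1)*66 + 0 = 0*66 + 0 = 0 + 0 = 0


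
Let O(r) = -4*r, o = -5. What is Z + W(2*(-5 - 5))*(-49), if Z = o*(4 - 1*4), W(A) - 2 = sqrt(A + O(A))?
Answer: -98 - 98*sqrt(15) ≈ -477.55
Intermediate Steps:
W(A) = 2 + sqrt(3)*sqrt(-A) (W(A) = 2 + sqrt(A - 4*A) = 2 + sqrt(-3*A) = 2 + sqrt(3)*sqrt(-A))
Z = 0 (Z = -5*(4 - 1*4) = -5*(4 - 4) = -5*0 = 0)
Z + W(2*(-5 - 5))*(-49) = 0 + (2 + sqrt(3)*sqrt(-2*(-5 - 5)))*(-49) = 0 + (2 + sqrt(3)*sqrt(-2*(-10)))*(-49) = 0 + (2 + sqrt(3)*sqrt(-1*(-20)))*(-49) = 0 + (2 + sqrt(3)*sqrt(20))*(-49) = 0 + (2 + sqrt(3)*(2*sqrt(5)))*(-49) = 0 + (2 + 2*sqrt(15))*(-49) = 0 + (-98 - 98*sqrt(15)) = -98 - 98*sqrt(15)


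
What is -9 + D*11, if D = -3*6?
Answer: -207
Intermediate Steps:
D = -18
-9 + D*11 = -9 - 18*11 = -9 - 198 = -207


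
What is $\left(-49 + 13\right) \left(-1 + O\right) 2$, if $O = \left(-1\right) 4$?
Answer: $360$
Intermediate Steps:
$O = -4$
$\left(-49 + 13\right) \left(-1 + O\right) 2 = \left(-49 + 13\right) \left(-1 - 4\right) 2 = - 36 \left(\left(-5\right) 2\right) = \left(-36\right) \left(-10\right) = 360$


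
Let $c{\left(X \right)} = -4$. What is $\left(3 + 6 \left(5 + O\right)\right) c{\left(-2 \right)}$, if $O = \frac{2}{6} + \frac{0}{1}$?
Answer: $-140$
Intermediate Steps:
$O = \frac{1}{3}$ ($O = 2 \cdot \frac{1}{6} + 0 \cdot 1 = \frac{1}{3} + 0 = \frac{1}{3} \approx 0.33333$)
$\left(3 + 6 \left(5 + O\right)\right) c{\left(-2 \right)} = \left(3 + 6 \left(5 + \frac{1}{3}\right)\right) \left(-4\right) = \left(3 + 6 \cdot \frac{16}{3}\right) \left(-4\right) = \left(3 + 32\right) \left(-4\right) = 35 \left(-4\right) = -140$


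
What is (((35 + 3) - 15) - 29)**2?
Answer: 36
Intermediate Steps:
(((35 + 3) - 15) - 29)**2 = ((38 - 15) - 29)**2 = (23 - 29)**2 = (-6)**2 = 36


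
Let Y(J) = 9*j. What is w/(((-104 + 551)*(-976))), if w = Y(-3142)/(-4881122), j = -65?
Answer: -195/709832285728 ≈ -2.7471e-10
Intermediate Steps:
Y(J) = -585 (Y(J) = 9*(-65) = -585)
w = 585/4881122 (w = -585/(-4881122) = -585*(-1/4881122) = 585/4881122 ≈ 0.00011985)
w/(((-104 + 551)*(-976))) = 585/(4881122*(((-104 + 551)*(-976)))) = 585/(4881122*((447*(-976)))) = (585/4881122)/(-436272) = (585/4881122)*(-1/436272) = -195/709832285728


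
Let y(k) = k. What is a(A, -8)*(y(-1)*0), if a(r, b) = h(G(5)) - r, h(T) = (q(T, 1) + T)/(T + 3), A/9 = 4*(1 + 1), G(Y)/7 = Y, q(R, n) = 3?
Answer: 0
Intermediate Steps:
G(Y) = 7*Y
A = 72 (A = 9*(4*(1 + 1)) = 9*(4*2) = 9*8 = 72)
h(T) = 1 (h(T) = (3 + T)/(T + 3) = (3 + T)/(3 + T) = 1)
a(r, b) = 1 - r
a(A, -8)*(y(-1)*0) = (1 - 1*72)*(-1*0) = (1 - 72)*0 = -71*0 = 0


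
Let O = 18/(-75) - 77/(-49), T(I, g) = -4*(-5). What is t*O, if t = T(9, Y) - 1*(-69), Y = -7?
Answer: 20737/175 ≈ 118.50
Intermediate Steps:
T(I, g) = 20
O = 233/175 (O = 18*(-1/75) - 77*(-1/49) = -6/25 + 11/7 = 233/175 ≈ 1.3314)
t = 89 (t = 20 - 1*(-69) = 20 + 69 = 89)
t*O = 89*(233/175) = 20737/175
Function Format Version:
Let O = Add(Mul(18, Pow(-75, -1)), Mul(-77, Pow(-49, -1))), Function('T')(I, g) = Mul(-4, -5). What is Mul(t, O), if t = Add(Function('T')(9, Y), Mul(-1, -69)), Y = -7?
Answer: Rational(20737, 175) ≈ 118.50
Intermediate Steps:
Function('T')(I, g) = 20
O = Rational(233, 175) (O = Add(Mul(18, Rational(-1, 75)), Mul(-77, Rational(-1, 49))) = Add(Rational(-6, 25), Rational(11, 7)) = Rational(233, 175) ≈ 1.3314)
t = 89 (t = Add(20, Mul(-1, -69)) = Add(20, 69) = 89)
Mul(t, O) = Mul(89, Rational(233, 175)) = Rational(20737, 175)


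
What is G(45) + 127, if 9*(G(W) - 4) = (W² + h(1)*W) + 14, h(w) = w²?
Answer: 3263/9 ≈ 362.56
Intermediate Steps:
G(W) = 50/9 + W/9 + W²/9 (G(W) = 4 + ((W² + 1²*W) + 14)/9 = 4 + ((W² + 1*W) + 14)/9 = 4 + ((W² + W) + 14)/9 = 4 + ((W + W²) + 14)/9 = 4 + (14 + W + W²)/9 = 4 + (14/9 + W/9 + W²/9) = 50/9 + W/9 + W²/9)
G(45) + 127 = (50/9 + (⅑)*45 + (⅑)*45²) + 127 = (50/9 + 5 + (⅑)*2025) + 127 = (50/9 + 5 + 225) + 127 = 2120/9 + 127 = 3263/9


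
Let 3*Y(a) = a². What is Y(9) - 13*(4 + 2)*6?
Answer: -441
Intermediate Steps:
Y(a) = a²/3
Y(9) - 13*(4 + 2)*6 = (⅓)*9² - 13*(4 + 2)*6 = (⅓)*81 - 78*6 = 27 - 13*36 = 27 - 468 = -441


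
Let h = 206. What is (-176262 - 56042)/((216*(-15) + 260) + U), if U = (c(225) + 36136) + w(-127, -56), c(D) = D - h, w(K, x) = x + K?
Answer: -14519/2062 ≈ -7.0412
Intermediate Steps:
w(K, x) = K + x
c(D) = -206 + D (c(D) = D - 1*206 = D - 206 = -206 + D)
U = 35972 (U = ((-206 + 225) + 36136) + (-127 - 56) = (19 + 36136) - 183 = 36155 - 183 = 35972)
(-176262 - 56042)/((216*(-15) + 260) + U) = (-176262 - 56042)/((216*(-15) + 260) + 35972) = -232304/((-3240 + 260) + 35972) = -232304/(-2980 + 35972) = -232304/32992 = -232304*1/32992 = -14519/2062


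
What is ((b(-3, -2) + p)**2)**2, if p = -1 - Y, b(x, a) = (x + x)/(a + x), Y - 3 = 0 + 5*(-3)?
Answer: 13845841/625 ≈ 22153.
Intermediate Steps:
Y = -12 (Y = 3 + (0 + 5*(-3)) = 3 + (0 - 15) = 3 - 15 = -12)
b(x, a) = 2*x/(a + x) (b(x, a) = (2*x)/(a + x) = 2*x/(a + x))
p = 11 (p = -1 - 1*(-12) = -1 + 12 = 11)
((b(-3, -2) + p)**2)**2 = ((2*(-3)/(-2 - 3) + 11)**2)**2 = ((2*(-3)/(-5) + 11)**2)**2 = ((2*(-3)*(-1/5) + 11)**2)**2 = ((6/5 + 11)**2)**2 = ((61/5)**2)**2 = (3721/25)**2 = 13845841/625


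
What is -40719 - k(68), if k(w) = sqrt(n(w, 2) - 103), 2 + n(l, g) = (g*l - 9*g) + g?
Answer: -40719 - sqrt(15) ≈ -40723.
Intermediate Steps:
n(l, g) = -2 - 8*g + g*l (n(l, g) = -2 + ((g*l - 9*g) + g) = -2 + ((-9*g + g*l) + g) = -2 + (-8*g + g*l) = -2 - 8*g + g*l)
k(w) = sqrt(-121 + 2*w) (k(w) = sqrt((-2 - 8*2 + 2*w) - 103) = sqrt((-2 - 16 + 2*w) - 103) = sqrt((-18 + 2*w) - 103) = sqrt(-121 + 2*w))
-40719 - k(68) = -40719 - sqrt(-121 + 2*68) = -40719 - sqrt(-121 + 136) = -40719 - sqrt(15)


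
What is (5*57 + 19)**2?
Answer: 92416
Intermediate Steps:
(5*57 + 19)**2 = (285 + 19)**2 = 304**2 = 92416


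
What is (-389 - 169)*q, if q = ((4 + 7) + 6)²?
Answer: -161262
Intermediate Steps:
q = 289 (q = (11 + 6)² = 17² = 289)
(-389 - 169)*q = (-389 - 169)*289 = -558*289 = -161262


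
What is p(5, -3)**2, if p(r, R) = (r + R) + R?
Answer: 1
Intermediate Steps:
p(r, R) = r + 2*R (p(r, R) = (R + r) + R = r + 2*R)
p(5, -3)**2 = (5 + 2*(-3))**2 = (5 - 6)**2 = (-1)**2 = 1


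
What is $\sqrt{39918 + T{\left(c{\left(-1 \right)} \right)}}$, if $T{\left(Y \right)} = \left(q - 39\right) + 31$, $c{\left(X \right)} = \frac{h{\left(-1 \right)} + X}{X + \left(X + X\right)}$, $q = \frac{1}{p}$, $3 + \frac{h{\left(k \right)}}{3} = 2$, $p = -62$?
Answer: $\frac{\sqrt{153413978}}{62} \approx 199.77$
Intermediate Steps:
$h{\left(k \right)} = -3$ ($h{\left(k \right)} = -9 + 3 \cdot 2 = -9 + 6 = -3$)
$q = - \frac{1}{62}$ ($q = \frac{1}{-62} = - \frac{1}{62} \approx -0.016129$)
$c{\left(X \right)} = \frac{-3 + X}{3 X}$ ($c{\left(X \right)} = \frac{-3 + X}{X + \left(X + X\right)} = \frac{-3 + X}{X + 2 X} = \frac{-3 + X}{3 X}$)
$T{\left(Y \right)} = - \frac{497}{62}$ ($T{\left(Y \right)} = \left(- \frac{1}{62} - 39\right) + 31 = - \frac{2419}{62} + 31 = - \frac{497}{62}$)
$\sqrt{39918 + T{\left(c{\left(-1 \right)} \right)}} = \sqrt{39918 - \frac{497}{62}} = \sqrt{\frac{2474419}{62}} = \frac{\sqrt{153413978}}{62}$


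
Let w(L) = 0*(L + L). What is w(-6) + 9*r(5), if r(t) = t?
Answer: 45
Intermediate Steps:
w(L) = 0 (w(L) = 0*(2*L) = 0)
w(-6) + 9*r(5) = 0 + 9*5 = 0 + 45 = 45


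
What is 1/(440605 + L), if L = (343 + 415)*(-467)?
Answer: 1/86619 ≈ 1.1545e-5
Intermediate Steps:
L = -353986 (L = 758*(-467) = -353986)
1/(440605 + L) = 1/(440605 - 353986) = 1/86619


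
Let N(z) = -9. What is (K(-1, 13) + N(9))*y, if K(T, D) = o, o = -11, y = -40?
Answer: 800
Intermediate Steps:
K(T, D) = -11
(K(-1, 13) + N(9))*y = (-11 - 9)*(-40) = -20*(-40) = 800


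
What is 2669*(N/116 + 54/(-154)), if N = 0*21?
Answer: -72063/77 ≈ -935.88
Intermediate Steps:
N = 0
2669*(N/116 + 54/(-154)) = 2669*(0/116 + 54/(-154)) = 2669*(0*(1/116) + 54*(-1/154)) = 2669*(0 - 27/77) = 2669*(-27/77) = -72063/77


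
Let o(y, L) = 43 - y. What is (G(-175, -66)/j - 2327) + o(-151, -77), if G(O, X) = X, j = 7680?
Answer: -2730251/1280 ≈ -2133.0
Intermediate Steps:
(G(-175, -66)/j - 2327) + o(-151, -77) = (-66/7680 - 2327) + (43 - 1*(-151)) = (-66*1/7680 - 2327) + (43 + 151) = (-11/1280 - 2327) + 194 = -2978571/1280 + 194 = -2730251/1280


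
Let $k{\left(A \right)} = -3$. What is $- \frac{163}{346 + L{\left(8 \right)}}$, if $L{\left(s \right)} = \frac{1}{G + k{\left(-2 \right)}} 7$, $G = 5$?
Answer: $- \frac{326}{699} \approx -0.46638$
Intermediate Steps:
$L{\left(s \right)} = \frac{7}{2}$ ($L{\left(s \right)} = \frac{1}{5 - 3} \cdot 7 = \frac{1}{2} \cdot 7 = \frac{7}{2}$)
$- \frac{163}{346 + L{\left(8 \right)}} = - \frac{163}{346 + \frac{7}{2}} = - \frac{163}{\frac{699}{2}} = \left(-163\right) \frac{2}{699} = - \frac{326}{699}$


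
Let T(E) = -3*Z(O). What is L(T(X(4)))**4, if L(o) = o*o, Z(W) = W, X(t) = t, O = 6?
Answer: 11019960576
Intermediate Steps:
T(E) = -18 (T(E) = -3*6 = -18)
L(o) = o**2
L(T(X(4)))**4 = ((-18)**2)**4 = 324**4 = 11019960576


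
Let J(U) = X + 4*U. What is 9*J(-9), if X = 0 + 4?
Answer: -288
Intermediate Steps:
X = 4
J(U) = 4 + 4*U
9*J(-9) = 9*(4 + 4*(-9)) = 9*(4 - 36) = 9*(-32) = -288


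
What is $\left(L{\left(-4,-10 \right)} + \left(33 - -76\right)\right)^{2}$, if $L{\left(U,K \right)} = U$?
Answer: $11025$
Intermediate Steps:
$\left(L{\left(-4,-10 \right)} + \left(33 - -76\right)\right)^{2} = \left(-4 + \left(33 - -76\right)\right)^{2} = \left(-4 + \left(33 + 76\right)\right)^{2} = \left(-4 + 109\right)^{2} = 105^{2} = 11025$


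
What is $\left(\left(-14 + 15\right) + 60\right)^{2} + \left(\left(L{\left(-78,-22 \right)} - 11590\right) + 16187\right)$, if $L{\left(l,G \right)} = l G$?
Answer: $10034$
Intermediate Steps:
$L{\left(l,G \right)} = G l$
$\left(\left(-14 + 15\right) + 60\right)^{2} + \left(\left(L{\left(-78,-22 \right)} - 11590\right) + 16187\right) = \left(\left(-14 + 15\right) + 60\right)^{2} + \left(\left(\left(-22\right) \left(-78\right) - 11590\right) + 16187\right) = \left(1 + 60\right)^{2} + \left(\left(1716 - 11590\right) + 16187\right) = 61^{2} + \left(-9874 + 16187\right) = 3721 + 6313 = 10034$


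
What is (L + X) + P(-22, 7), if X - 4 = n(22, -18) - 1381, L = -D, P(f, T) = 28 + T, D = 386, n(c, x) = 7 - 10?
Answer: -1731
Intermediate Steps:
n(c, x) = -3
L = -386 (L = -1*386 = -386)
X = -1380 (X = 4 + (-3 - 1381) = 4 - 1384 = -1380)
(L + X) + P(-22, 7) = (-386 - 1380) + (28 + 7) = -1766 + 35 = -1731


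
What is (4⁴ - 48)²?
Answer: 43264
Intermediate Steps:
(4⁴ - 48)² = (256 - 48)² = 208² = 43264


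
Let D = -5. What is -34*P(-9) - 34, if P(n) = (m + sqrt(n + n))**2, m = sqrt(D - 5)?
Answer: 918 + 408*sqrt(5) ≈ 1830.3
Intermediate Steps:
m = I*sqrt(10) (m = sqrt(-5 - 5) = sqrt(-10) = I*sqrt(10) ≈ 3.1623*I)
P(n) = (I*sqrt(10) + sqrt(2)*sqrt(n))**2 (P(n) = (I*sqrt(10) + sqrt(n + n))**2 = (I*sqrt(10) + sqrt(2*n))**2 = (I*sqrt(10) + sqrt(2)*sqrt(n))**2)
-34*P(-9) - 34 = -34*(I*sqrt(10) + sqrt(2)*sqrt(-9))**2 - 34 = -34*(I*sqrt(10) + sqrt(2)*(3*I))**2 - 34 = -34*(I*sqrt(10) + 3*I*sqrt(2))**2 - 34 = -34 - 34*(I*sqrt(10) + 3*I*sqrt(2))**2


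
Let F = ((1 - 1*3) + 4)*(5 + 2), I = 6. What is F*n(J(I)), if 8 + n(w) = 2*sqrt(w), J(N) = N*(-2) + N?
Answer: -112 + 28*I*sqrt(6) ≈ -112.0 + 68.586*I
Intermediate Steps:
J(N) = -N (J(N) = -2*N + N = -N)
n(w) = -8 + 2*sqrt(w)
F = 14 (F = ((1 - 3) + 4)*7 = (-2 + 4)*7 = 2*7 = 14)
F*n(J(I)) = 14*(-8 + 2*sqrt(-1*6)) = 14*(-8 + 2*sqrt(-6)) = 14*(-8 + 2*(I*sqrt(6))) = 14*(-8 + 2*I*sqrt(6)) = -112 + 28*I*sqrt(6)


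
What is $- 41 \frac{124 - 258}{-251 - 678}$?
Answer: $- \frac{5494}{929} \approx -5.9139$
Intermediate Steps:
$- 41 \frac{124 - 258}{-251 - 678} = - 41 \left(- \frac{134}{-929}\right) = - 41 \left(\left(-134\right) \left(- \frac{1}{929}\right)\right) = \left(-41\right) \frac{134}{929} = - \frac{5494}{929}$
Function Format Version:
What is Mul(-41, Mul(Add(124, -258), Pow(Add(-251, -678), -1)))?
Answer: Rational(-5494, 929) ≈ -5.9139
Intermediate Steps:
Mul(-41, Mul(Add(124, -258), Pow(Add(-251, -678), -1))) = Mul(-41, Mul(-134, Pow(-929, -1))) = Mul(-41, Mul(-134, Rational(-1, 929))) = Mul(-41, Rational(134, 929)) = Rational(-5494, 929)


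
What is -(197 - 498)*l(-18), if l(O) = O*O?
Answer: 97524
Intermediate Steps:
l(O) = O²
-(197 - 498)*l(-18) = -(197 - 498)*(-18)² = -(-301)*324 = -1*(-97524) = 97524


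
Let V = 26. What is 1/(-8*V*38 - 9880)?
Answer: -1/17784 ≈ -5.6230e-5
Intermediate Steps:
1/(-8*V*38 - 9880) = 1/(-8*26*38 - 9880) = 1/(-208*38 - 9880) = 1/(-7904 - 9880) = 1/(-17784) = -1/17784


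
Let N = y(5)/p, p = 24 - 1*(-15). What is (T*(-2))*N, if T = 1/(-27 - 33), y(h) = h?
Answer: 1/234 ≈ 0.0042735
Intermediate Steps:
p = 39 (p = 24 + 15 = 39)
N = 5/39 ≈ 0.12821
T = -1/60 (T = 1/(-60) = -1/60 ≈ -0.016667)
(T*(-2))*N = -1/60*(-2)*(5/39) = (1/30)*(5/39) = 1/234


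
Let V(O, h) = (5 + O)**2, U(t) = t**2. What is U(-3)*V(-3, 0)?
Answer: 36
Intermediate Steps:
U(-3)*V(-3, 0) = (-3)**2*(5 - 3)**2 = 9*2**2 = 9*4 = 36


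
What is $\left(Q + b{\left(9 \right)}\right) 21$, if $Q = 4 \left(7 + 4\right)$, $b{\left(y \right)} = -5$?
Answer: $819$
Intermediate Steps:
$Q = 44$ ($Q = 4 \cdot 11 = 44$)
$\left(Q + b{\left(9 \right)}\right) 21 = \left(44 - 5\right) 21 = 39 \cdot 21 = 819$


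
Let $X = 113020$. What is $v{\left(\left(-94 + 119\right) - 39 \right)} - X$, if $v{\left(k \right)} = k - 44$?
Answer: $-113078$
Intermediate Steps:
$v{\left(k \right)} = -44 + k$
$v{\left(\left(-94 + 119\right) - 39 \right)} - X = \left(-44 + \left(\left(-94 + 119\right) - 39\right)\right) - 113020 = \left(-44 + \left(25 - 39\right)\right) - 113020 = \left(-44 - 14\right) - 113020 = -58 - 113020 = -113078$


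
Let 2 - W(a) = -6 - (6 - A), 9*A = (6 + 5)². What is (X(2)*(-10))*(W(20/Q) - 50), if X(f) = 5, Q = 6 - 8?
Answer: 22250/9 ≈ 2472.2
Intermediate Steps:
A = 121/9 (A = (6 + 5)²/9 = (⅑)*11² = (⅑)*121 = 121/9 ≈ 13.444)
Q = -2
W(a) = 5/9 (W(a) = 2 - (-6 - (6 - 1*121/9)) = 2 - (-6 - (6 - 121/9)) = 2 - (-6 - 1*(-67/9)) = 2 - (-6 + 67/9) = 2 - 1*13/9 = 2 - 13/9 = 5/9)
(X(2)*(-10))*(W(20/Q) - 50) = (5*(-10))*(5/9 - 50) = -50*(-445/9) = 22250/9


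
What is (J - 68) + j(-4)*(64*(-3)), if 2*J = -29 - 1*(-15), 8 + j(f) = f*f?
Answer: -1611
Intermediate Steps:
j(f) = -8 + f² (j(f) = -8 + f*f = -8 + f²)
J = -7 (J = (-29 - 1*(-15))/2 = (-29 + 15)/2 = (½)*(-14) = -7)
(J - 68) + j(-4)*(64*(-3)) = (-7 - 68) + (-8 + (-4)²)*(64*(-3)) = -75 + (-8 + 16)*(-192) = -75 + 8*(-192) = -75 - 1536 = -1611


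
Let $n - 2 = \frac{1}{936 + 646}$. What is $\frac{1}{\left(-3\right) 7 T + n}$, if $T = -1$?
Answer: $\frac{1582}{36387} \approx 0.043477$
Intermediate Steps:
$n = \frac{3165}{1582}$ ($n = 2 + \frac{1}{936 + 646} = 2 + \frac{1}{1582} = \frac{3165}{1582} \approx 2.0006$)
$\frac{1}{\left(-3\right) 7 T + n} = \frac{1}{\left(-3\right) 7 \left(-1\right) + \frac{3165}{1582}} = \frac{1}{\left(-21\right) \left(-1\right) + \frac{3165}{1582}} = \frac{1}{21 + \frac{3165}{1582}} = \frac{1}{\frac{36387}{1582}} = \frac{1582}{36387}$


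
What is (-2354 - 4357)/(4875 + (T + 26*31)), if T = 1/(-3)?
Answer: -20133/17042 ≈ -1.1814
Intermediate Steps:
T = -⅓ ≈ -0.33333
(-2354 - 4357)/(4875 + (T + 26*31)) = (-2354 - 4357)/(4875 + (-⅓ + 26*31)) = -6711/(4875 + (-⅓ + 806)) = -6711/(4875 + 2417/3) = -6711/17042/3 = -6711*3/17042 = -20133/17042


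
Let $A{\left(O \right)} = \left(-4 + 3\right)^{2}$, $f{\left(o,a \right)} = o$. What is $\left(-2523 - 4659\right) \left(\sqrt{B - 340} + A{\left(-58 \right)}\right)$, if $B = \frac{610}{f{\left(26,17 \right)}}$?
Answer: $-7182 - \frac{7182 i \sqrt{53495}}{13} \approx -7182.0 - 1.2778 \cdot 10^{5} i$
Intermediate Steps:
$A{\left(O \right)} = 1$ ($A{\left(O \right)} = \left(-1\right)^{2} = 1$)
$B = \frac{305}{13}$ ($B = \frac{610}{26} = 610 \cdot \frac{1}{26} = \frac{305}{13} \approx 23.462$)
$\left(-2523 - 4659\right) \left(\sqrt{B - 340} + A{\left(-58 \right)}\right) = \left(-2523 - 4659\right) \left(\sqrt{\frac{305}{13} - 340} + 1\right) = - 7182 \left(\sqrt{\frac{305}{13} - 340} + 1\right) = - 7182 \left(\sqrt{- \frac{4115}{13}} + 1\right) = - 7182 \left(\frac{i \sqrt{53495}}{13} + 1\right) = - 7182 \left(1 + \frac{i \sqrt{53495}}{13}\right) = -7182 - \frac{7182 i \sqrt{53495}}{13}$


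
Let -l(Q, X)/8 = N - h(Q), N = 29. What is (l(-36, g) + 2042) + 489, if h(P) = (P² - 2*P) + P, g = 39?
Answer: 12955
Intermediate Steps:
h(P) = P² - P
l(Q, X) = -232 + 8*Q*(-1 + Q) (l(Q, X) = -8*(29 - Q*(-1 + Q)) = -232 + 8*Q*(-1 + Q))
(l(-36, g) + 2042) + 489 = ((-232 + 8*(-36)*(-1 - 36)) + 2042) + 489 = ((-232 + 8*(-36)*(-37)) + 2042) + 489 = ((-232 + 10656) + 2042) + 489 = (10424 + 2042) + 489 = 12466 + 489 = 12955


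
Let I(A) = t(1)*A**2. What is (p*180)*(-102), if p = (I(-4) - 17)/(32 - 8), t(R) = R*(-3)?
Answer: 49725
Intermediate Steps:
t(R) = -3*R
I(A) = -3*A**2 (I(A) = (-3*1)*A**2 = -3*A**2)
p = -65/24 (p = (-3*(-4)**2 - 17)/(32 - 8) = (-3*16 - 17)/24 = (-48 - 17)*(1/24) = -65*1/24 = -65/24 ≈ -2.7083)
(p*180)*(-102) = -65/24*180*(-102) = -975/2*(-102) = 49725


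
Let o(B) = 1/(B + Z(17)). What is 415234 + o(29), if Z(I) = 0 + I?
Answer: 19100765/46 ≈ 4.1523e+5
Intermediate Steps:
Z(I) = I
o(B) = 1/(17 + B) (o(B) = 1/(B + 17) = 1/(17 + B))
415234 + o(29) = 415234 + 1/(17 + 29) = 415234 + 1/46 = 19100765/46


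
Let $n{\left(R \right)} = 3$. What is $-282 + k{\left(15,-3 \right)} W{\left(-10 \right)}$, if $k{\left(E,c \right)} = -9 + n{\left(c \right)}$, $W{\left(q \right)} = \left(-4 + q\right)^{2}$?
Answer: $-1458$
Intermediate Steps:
$k{\left(E,c \right)} = -6$ ($k{\left(E,c \right)} = -9 + 3 = -6$)
$-282 + k{\left(15,-3 \right)} W{\left(-10 \right)} = -282 - 6 \left(-4 - 10\right)^{2} = -282 - 6 \left(-14\right)^{2} = -282 - 1176 = -1458$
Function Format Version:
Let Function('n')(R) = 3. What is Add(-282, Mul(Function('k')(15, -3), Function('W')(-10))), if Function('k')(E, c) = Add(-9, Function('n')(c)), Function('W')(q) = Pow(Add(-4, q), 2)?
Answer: -1458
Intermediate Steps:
Function('k')(E, c) = -6 (Function('k')(E, c) = Add(-9, 3) = -6)
Add(-282, Mul(Function('k')(15, -3), Function('W')(-10))) = Add(-282, Mul(-6, Pow(Add(-4, -10), 2))) = Add(-282, Mul(-6, Pow(-14, 2))) = Add(-282, Mul(-6, 196)) = Add(-282, -1176) = -1458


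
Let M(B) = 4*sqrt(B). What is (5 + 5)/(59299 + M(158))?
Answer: 592990/3516368873 - 40*sqrt(158)/3516368873 ≈ 0.00016849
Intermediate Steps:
(5 + 5)/(59299 + M(158)) = (5 + 5)/(59299 + 4*sqrt(158)) = 10/(59299 + 4*sqrt(158))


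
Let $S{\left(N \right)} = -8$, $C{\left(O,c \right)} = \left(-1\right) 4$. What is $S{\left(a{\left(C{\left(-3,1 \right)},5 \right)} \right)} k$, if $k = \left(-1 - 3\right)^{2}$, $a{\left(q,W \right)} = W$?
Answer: $-128$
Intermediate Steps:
$C{\left(O,c \right)} = -4$
$k = 16$ ($k = \left(-4\right)^{2} = 16$)
$S{\left(a{\left(C{\left(-3,1 \right)},5 \right)} \right)} k = \left(-8\right) 16 = -128$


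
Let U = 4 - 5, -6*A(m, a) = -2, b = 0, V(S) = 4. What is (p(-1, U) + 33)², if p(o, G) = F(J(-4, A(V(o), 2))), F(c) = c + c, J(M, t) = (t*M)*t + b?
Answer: 83521/81 ≈ 1031.1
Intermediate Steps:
A(m, a) = ⅓ (A(m, a) = -⅙*(-2) = ⅓)
U = -1
J(M, t) = M*t² (J(M, t) = (t*M)*t + 0 = (M*t)*t + 0 = M*t² + 0 = M*t²)
F(c) = 2*c
p(o, G) = -8/9 (p(o, G) = 2*(-4*(⅓)²) = 2*(-4*⅑) = 2*(-4/9) = -8/9)
(p(-1, U) + 33)² = (-8/9 + 33)² = (289/9)² = 83521/81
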